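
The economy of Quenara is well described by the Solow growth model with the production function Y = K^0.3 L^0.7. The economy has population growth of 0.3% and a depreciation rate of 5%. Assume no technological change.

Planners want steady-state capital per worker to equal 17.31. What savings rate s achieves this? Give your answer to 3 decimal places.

In steady state, investment equals break-even investment: s·k^α = (n + δ)·k.
So s / (n + δ) = (k*)^(1−α) = 17.31^0.7 = 7.3588.
Therefore s = 7.3588 × (n + δ) = 7.3588 × 0.053 = 0.3900.

s ≈ 0.390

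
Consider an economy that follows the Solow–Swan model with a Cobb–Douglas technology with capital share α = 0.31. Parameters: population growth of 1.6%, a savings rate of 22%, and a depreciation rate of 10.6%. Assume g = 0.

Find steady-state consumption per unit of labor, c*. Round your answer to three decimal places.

Steady state requires s·f(k) = (n + δ)·k, i.e. s·k^α = (n + δ)·k.
Dividing both sides by k: k^(1−α) = s / (n + δ).
k^0.69 = 0.22 / (0.016 + 0.106) = 0.22 / 0.122 = 1.8033
k* = 1.8033^(1/0.69) ≈ 2.3502
y* = (k*)^α = 2.3502^0.31 ≈ 1.3033
c* = (1 − s)·y* = (1 − 0.22) × 1.3033 ≈ 1.0166

c* ≈ 1.017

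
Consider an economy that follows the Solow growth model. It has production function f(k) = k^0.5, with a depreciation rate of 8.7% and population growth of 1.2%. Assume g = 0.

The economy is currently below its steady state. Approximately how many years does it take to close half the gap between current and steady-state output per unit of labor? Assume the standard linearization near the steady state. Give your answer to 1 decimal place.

Near the steady state the convergence rate is λ = (1 − α)(n + δ).
λ = (1 − 0.5) × 0.099 = 0.5 × 0.099 = 0.0495
Half-life = ln 2 / λ = 0.6931 / 0.0495 ≈ 14.00 years

about 14.0 years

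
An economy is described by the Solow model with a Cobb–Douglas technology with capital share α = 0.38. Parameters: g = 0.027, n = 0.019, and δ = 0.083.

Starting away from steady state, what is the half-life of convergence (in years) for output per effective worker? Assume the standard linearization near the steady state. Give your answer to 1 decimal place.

about 8.7 years

Near the steady state the convergence rate is λ = (1 − α)(n + g + δ).
λ = (1 − 0.38) × 0.129 = 0.62 × 0.129 = 0.07998
Half-life = ln 2 / λ = 0.6931 / 0.07998 ≈ 8.67 years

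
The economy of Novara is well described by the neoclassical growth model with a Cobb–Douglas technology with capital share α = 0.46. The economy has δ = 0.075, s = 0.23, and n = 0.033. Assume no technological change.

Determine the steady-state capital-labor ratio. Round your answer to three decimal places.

Steady state requires s·f(k) = (n + δ)·k, i.e. s·k^α = (n + δ)·k.
Rearranging, k^(1−α) = s / (n + δ).
k^0.54 = 0.23 / (0.033 + 0.075) = 0.23 / 0.108 = 2.1296
k* = 2.1296^(1/0.54) ≈ 4.0547

k* = 4.055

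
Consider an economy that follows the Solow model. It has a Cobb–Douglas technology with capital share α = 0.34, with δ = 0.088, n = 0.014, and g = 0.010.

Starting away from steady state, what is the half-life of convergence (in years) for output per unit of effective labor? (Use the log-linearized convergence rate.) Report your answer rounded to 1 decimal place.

Near the steady state the convergence rate is λ = (1 − α)(n + g + δ).
λ = (1 − 0.34) × 0.112 = 0.66 × 0.112 = 0.07392
Half-life = ln 2 / λ = 0.6931 / 0.07392 ≈ 9.38 years

t_½ ≈ 9.4 years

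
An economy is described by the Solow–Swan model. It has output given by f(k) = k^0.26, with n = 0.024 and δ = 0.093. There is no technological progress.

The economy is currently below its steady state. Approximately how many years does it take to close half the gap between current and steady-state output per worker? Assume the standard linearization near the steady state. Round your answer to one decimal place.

Near the steady state the convergence rate is λ = (1 − α)(n + δ).
λ = (1 − 0.26) × 0.117 = 0.74 × 0.117 = 0.08658
Half-life = ln 2 / λ = 0.6931 / 0.08658 ≈ 8.01 years

half-life ≈ 8.0 years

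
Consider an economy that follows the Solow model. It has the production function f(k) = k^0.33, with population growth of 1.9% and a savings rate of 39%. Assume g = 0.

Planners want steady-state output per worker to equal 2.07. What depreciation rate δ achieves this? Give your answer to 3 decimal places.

In steady state, investment equals break-even investment: s·k^α = (n + δ)·k.
Since y* = [s/(n + δ)]^(α/(1−α)), we have s/(n + δ) = (y*)^((1−α)/α) = 2.07^2.0303 = 4.3804.
Therefore n + δ = s / 4.3804 = 0.39 / 4.3804 = 0.0890, so δ = 0.0890 − 0.019 = 0.0700.

δ ≈ 0.070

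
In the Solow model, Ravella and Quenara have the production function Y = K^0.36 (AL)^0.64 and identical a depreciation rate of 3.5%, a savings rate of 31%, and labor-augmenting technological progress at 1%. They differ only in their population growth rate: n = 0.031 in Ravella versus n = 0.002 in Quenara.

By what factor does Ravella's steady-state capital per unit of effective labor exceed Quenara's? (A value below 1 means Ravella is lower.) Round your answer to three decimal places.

ratio ≈ 0.472

Steady-state k* = [s/(n + g + δ)]^(1/(1−α)), so the ratio is [ (s_R/(n + g + δ)_R) / (s_Q/(n + g + δ)_Q) ]^1.5625.
s_R/(n + g + δ)_R = 0.31/0.076 = 4.0789; s_Q/(n + g + δ)_Q = 0.31/0.047 = 6.5957.
Ratio = (4.0789/6.5957)^1.5625 = 0.6184^1.5625 ≈ 0.4719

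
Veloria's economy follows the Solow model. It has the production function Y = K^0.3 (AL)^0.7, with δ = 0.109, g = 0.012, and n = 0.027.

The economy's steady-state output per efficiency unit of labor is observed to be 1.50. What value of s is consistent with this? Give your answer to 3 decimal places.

s ≈ 0.381

Steady state requires s·f(k) = (n + g + δ)·k, i.e. s·k^α = (n + g + δ)·k.
Since y* = [s/(n + g + δ)]^(α/(1−α)), we have s/(n + g + δ) = (y*)^((1−α)/α) = 1.50^2.3333 = 2.5756.
Therefore s = 2.5756 × (n + g + δ) = 2.5756 × 0.148 = 0.3812.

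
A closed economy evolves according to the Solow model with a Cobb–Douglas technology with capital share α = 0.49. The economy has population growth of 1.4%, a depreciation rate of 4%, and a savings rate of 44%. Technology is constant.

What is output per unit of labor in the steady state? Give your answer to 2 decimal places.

y* = 7.50

In steady state, investment equals break-even investment: s·k^α = (n + δ)·k.
Rearranging, k^(1−α) = s / (n + δ).
k^0.51 = 0.44 / (0.014 + 0.040) = 0.44 / 0.054 = 8.1481
k* = 8.1481^(1/0.51) ≈ 61.1484
y* = (k*)^α = 61.1484^0.49 ≈ 7.5046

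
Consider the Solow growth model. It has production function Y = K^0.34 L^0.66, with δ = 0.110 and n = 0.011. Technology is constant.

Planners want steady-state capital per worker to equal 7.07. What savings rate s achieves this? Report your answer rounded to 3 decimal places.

s ≈ 0.440

At the steady state, Δk = 0, so s·k^α = (n + δ)·k.
So s / (n + δ) = (k*)^(1−α) = 7.07^0.66 = 3.6359.
Therefore s = 3.6359 × (n + δ) = 3.6359 × 0.121 = 0.4399.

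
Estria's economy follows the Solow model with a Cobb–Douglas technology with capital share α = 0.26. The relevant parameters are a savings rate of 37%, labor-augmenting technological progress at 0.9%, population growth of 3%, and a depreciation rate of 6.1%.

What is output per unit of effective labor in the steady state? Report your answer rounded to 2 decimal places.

y* ≈ 1.58

At the steady state, Δk = 0, so s·k^α = (n + g + δ)·k.
Dividing both sides by k: k^(1−α) = s / (n + g + δ).
k^0.74 = 0.37 / (0.030 + 0.009 + 0.061) = 0.37 / 0.100 = 3.7000
k* = 3.7000^(1/0.74) ≈ 5.8592
y* = (k*)^α = 5.8592^0.26 ≈ 1.5836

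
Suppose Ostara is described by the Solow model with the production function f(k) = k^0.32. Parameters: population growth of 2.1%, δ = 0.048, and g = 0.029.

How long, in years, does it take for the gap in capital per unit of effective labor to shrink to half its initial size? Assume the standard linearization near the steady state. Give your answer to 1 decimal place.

Near the steady state the convergence rate is λ = (1 − α)(n + g + δ).
λ = (1 − 0.32) × 0.098 = 0.68 × 0.098 = 0.06664
Half-life = ln 2 / λ = 0.6931 / 0.06664 ≈ 10.40 years

about 10.4 years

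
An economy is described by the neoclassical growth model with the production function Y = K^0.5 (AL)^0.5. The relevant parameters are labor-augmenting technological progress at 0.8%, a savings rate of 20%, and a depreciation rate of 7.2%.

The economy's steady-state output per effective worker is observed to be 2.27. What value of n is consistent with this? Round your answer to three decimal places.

At the steady state, Δk = 0, so s·k^α = (n + g + δ)·k.
Since y* = [s/(n + g + δ)]^(α/(1−α)), we have s/(n + g + δ) = (y*)^((1−α)/α) = 2.27^1 = 2.2700.
Therefore n + g + δ = s / 2.2700 = 0.20 / 2.2700 = 0.0881, so n = 0.0881 − 0.080 = 0.0081.

n ≈ 0.008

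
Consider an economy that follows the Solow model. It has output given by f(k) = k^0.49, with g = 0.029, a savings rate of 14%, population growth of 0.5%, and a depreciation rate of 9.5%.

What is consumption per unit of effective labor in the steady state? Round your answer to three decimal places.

Steady state requires s·f(k) = (n + g + δ)·k, i.e. s·k^α = (n + g + δ)·k.
Dividing both sides by k: k^(1−α) = s / (n + g + δ).
k^0.51 = 0.14 / (0.005 + 0.029 + 0.095) = 0.14 / 0.129 = 1.0853
k* = 1.0853^(1/0.51) ≈ 1.1741
y* = (k*)^α = 1.1741^0.49 ≈ 1.0818
c* = (1 − s)·y* = (1 − 0.14) × 1.0818 ≈ 0.9303

c* ≈ 0.930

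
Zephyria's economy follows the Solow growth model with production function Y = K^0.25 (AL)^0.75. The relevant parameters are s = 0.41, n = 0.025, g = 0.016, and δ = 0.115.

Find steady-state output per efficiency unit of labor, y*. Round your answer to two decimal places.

y* ≈ 1.38

At the steady state, Δk = 0, so s·k^α = (n + g + δ)·k.
Rearranging, k^(1−α) = s / (n + g + δ).
k^0.75 = 0.41 / (0.025 + 0.016 + 0.115) = 0.41 / 0.156 = 2.6282
k* = 2.6282^(1/0.75) ≈ 3.6270
y* = (k*)^α = 3.6270^0.25 ≈ 1.3800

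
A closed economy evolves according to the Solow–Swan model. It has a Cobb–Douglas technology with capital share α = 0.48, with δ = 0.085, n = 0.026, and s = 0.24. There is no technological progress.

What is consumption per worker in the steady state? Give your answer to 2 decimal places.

At the steady state, Δk = 0, so s·k^α = (n + δ)·k.
Rearranging, k^(1−α) = s / (n + δ).
k^0.52 = 0.24 / (0.026 + 0.085) = 0.24 / 0.111 = 2.1622
k* = 2.1622^(1/0.52) ≈ 4.4059
y* = (k*)^α = 4.4059^0.48 ≈ 2.0377
c* = (1 − s)·y* = (1 − 0.24) × 2.0377 ≈ 1.5487

c* ≈ 1.55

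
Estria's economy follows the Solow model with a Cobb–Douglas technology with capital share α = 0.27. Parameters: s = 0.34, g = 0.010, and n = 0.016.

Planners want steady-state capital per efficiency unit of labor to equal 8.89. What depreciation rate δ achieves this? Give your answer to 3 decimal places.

At the steady state, Δk = 0, so s·k^α = (n + g + δ)·k.
So s / (n + g + δ) = (k*)^(1−α) = 8.89^0.73 = 4.9283.
Therefore n + g + δ = s / 4.9283 = 0.34 / 4.9283 = 0.0690, so δ = 0.0690 − 0.026 = 0.0430.

δ ≈ 0.043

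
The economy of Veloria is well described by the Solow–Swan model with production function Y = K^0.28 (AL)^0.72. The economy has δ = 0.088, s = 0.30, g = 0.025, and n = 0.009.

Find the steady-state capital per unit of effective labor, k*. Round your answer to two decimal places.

In steady state, investment equals break-even investment: s·k^α = (n + g + δ)·k.
Dividing both sides by k: k^(1−α) = s / (n + g + δ).
k^0.72 = 0.30 / (0.009 + 0.025 + 0.088) = 0.30 / 0.122 = 2.4590
k* = 2.4590^(1/0.72) ≈ 3.4892

k* ≈ 3.49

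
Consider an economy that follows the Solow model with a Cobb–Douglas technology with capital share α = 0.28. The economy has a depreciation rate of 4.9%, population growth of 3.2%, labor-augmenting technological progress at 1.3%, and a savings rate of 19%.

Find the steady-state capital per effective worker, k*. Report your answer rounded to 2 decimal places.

In steady state, investment equals break-even investment: s·k^α = (n + g + δ)·k.
Rearranging, k^(1−α) = s / (n + g + δ).
k^0.72 = 0.19 / (0.032 + 0.013 + 0.049) = 0.19 / 0.094 = 2.0213
k* = 2.0213^(1/0.72) ≈ 2.6576

k* = 2.66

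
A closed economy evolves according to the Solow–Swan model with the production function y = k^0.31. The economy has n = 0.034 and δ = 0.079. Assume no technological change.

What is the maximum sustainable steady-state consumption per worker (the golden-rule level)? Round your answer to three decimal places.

c_gold ≈ 1.086

At the golden rule, f'(k) = n + δ, so α·k^(α−1) = n + δ and k_gold = (α/(n + δ))^(1/(1−α)).
k_gold = (0.31/0.113)^(1/0.69) = 2.7434^1.4493 ≈ 4.3173
c_gold = f(k_gold) − (n + δ)·k_gold = 1.5737 − 0.113×4.3173 ≈ 1.0858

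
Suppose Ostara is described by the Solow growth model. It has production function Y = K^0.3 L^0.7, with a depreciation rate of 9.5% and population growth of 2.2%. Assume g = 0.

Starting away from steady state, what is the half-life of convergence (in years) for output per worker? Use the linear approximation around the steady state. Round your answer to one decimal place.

half-life ≈ 8.5 years

Near the steady state the convergence rate is λ = (1 − α)(n + δ).
λ = (1 − 0.3) × 0.117 = 0.7 × 0.117 = 0.0819
Half-life = ln 2 / λ = 0.6931 / 0.0819 ≈ 8.46 years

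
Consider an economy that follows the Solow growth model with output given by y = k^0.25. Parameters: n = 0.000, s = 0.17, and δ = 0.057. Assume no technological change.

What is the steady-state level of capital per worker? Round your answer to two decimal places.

k* ≈ 4.29

At the steady state, Δk = 0, so s·k^α = (n + δ)·k.
Rearranging, k^(1−α) = s / (n + δ).
k^0.75 = 0.17 / (0.000 + 0.057) = 0.17 / 0.057 = 2.9825
k* = 2.9825^(1/0.75) ≈ 4.2931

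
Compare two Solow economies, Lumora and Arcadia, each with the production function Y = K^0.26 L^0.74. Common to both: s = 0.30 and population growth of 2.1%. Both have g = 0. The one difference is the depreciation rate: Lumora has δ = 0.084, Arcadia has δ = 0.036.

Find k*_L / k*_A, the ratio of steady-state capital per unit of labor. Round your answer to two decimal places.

k*_L / k*_A ≈ 0.44

Steady-state k* = [s/(n + δ)]^(1/(1−α)), so the ratio is [ (s_L/(n + δ)_L) / (s_A/(n + δ)_A) ]^1.3514.
s_L/(n + δ)_L = 0.30/0.105 = 2.8571; s_A/(n + δ)_A = 0.30/0.057 = 5.2632.
Ratio = (2.8571/5.2632)^1.3514 = 0.5428^1.3514 ≈ 0.4379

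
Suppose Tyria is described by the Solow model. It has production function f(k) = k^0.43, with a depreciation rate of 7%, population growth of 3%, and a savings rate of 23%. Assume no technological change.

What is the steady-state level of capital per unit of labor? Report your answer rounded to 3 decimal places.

k* = 4.311

Steady state requires s·f(k) = (n + δ)·k, i.e. s·k^α = (n + δ)·k.
Rearranging, k^(1−α) = s / (n + δ).
k^0.57 = 0.23 / (0.030 + 0.070) = 0.23 / 0.100 = 2.3000
k* = 2.3000^(1/0.57) ≈ 4.3113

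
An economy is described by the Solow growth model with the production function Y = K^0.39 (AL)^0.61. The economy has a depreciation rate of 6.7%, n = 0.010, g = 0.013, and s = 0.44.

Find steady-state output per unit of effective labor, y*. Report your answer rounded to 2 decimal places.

At the steady state, Δk = 0, so s·k^α = (n + g + δ)·k.
Dividing both sides by k: k^(1−α) = s / (n + g + δ).
k^0.61 = 0.44 / (0.010 + 0.013 + 0.067) = 0.44 / 0.090 = 4.8889
k* = 4.8889^(1/0.61) ≈ 13.4851
y* = (k*)^α = 13.4851^0.39 ≈ 2.7583

y* = 2.76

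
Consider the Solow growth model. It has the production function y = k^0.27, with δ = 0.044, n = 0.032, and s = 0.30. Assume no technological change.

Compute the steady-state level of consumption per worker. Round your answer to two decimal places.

c* = 1.16

At the steady state, Δk = 0, so s·k^α = (n + δ)·k.
Dividing both sides by k: k^(1−α) = s / (n + δ).
k^0.73 = 0.30 / (0.032 + 0.044) = 0.30 / 0.076 = 3.9474
k* = 3.9474^(1/0.73) ≈ 6.5594
y* = (k*)^α = 6.5594^0.27 ≈ 1.6617
c* = (1 − s)·y* = (1 − 0.30) × 1.6617 ≈ 1.1632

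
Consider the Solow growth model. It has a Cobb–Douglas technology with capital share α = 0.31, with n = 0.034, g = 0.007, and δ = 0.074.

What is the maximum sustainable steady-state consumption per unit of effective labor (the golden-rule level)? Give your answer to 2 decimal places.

c_gold ≈ 1.08

At the golden rule, f'(k) = n + g + δ, so α·k^(α−1) = n + g + δ and k_gold = (α/(n + g + δ))^(1/(1−α)).
k_gold = (0.31/0.115)^(1/0.69) = 2.6957^1.4493 ≈ 4.2089
c_gold = f(k_gold) − (n + g + δ)·k_gold = 1.5613 − 0.115×4.2089 ≈ 1.0773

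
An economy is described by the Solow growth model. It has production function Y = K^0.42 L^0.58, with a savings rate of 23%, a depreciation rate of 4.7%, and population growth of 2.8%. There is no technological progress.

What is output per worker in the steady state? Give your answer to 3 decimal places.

In steady state, investment equals break-even investment: s·k^α = (n + δ)·k.
Rearranging, k^(1−α) = s / (n + δ).
k^0.58 = 0.23 / (0.028 + 0.047) = 0.23 / 0.075 = 3.0667
k* = 3.0667^(1/0.58) ≈ 6.9038
y* = (k*)^α = 6.9038^0.42 ≈ 2.2512

y* ≈ 2.251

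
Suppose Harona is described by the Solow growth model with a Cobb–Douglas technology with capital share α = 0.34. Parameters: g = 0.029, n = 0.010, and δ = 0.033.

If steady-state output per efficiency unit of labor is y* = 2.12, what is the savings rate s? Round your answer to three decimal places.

s ≈ 0.310

At the steady state, Δk = 0, so s·k^α = (n + g + δ)·k.
Since y* = [s/(n + g + δ)]^(α/(1−α)), we have s/(n + g + δ) = (y*)^((1−α)/α) = 2.12^1.9412 = 4.3001.
Therefore s = 4.3001 × (n + g + δ) = 4.3001 × 0.072 = 0.3096.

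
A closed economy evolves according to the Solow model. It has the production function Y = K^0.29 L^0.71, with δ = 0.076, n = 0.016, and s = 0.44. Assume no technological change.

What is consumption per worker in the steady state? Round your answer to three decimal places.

c* ≈ 1.061

At the steady state, Δk = 0, so s·k^α = (n + δ)·k.
Rearranging, k^(1−α) = s / (n + δ).
k^0.71 = 0.44 / (0.016 + 0.076) = 0.44 / 0.092 = 4.7826
k* = 4.7826^(1/0.71) ≈ 9.0630
y* = (k*)^α = 9.0630^0.29 ≈ 1.8950
c* = (1 − s)·y* = (1 − 0.44) × 1.8950 ≈ 1.0612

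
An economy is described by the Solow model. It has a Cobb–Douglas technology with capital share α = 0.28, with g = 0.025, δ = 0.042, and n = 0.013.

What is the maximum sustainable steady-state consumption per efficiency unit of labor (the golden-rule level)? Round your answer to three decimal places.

At the golden rule, f'(k) = n + g + δ, so α·k^(α−1) = n + g + δ and k_gold = (α/(n + g + δ))^(1/(1−α)).
k_gold = (0.28/0.080)^(1/0.72) = 3.5000^1.3889 ≈ 5.6971
c_gold = f(k_gold) − (n + g + δ)·k_gold = 1.6277 − 0.080×5.6971 ≈ 1.1719

c_gold ≈ 1.172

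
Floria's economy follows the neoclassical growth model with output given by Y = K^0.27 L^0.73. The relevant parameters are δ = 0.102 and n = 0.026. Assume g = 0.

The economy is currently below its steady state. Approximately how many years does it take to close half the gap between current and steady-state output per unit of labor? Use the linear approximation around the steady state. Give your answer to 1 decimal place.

t_½ ≈ 7.4 years

Near the steady state the convergence rate is λ = (1 − α)(n + δ).
λ = (1 − 0.27) × 0.128 = 0.73 × 0.128 = 0.09344
Half-life = ln 2 / λ = 0.6931 / 0.09344 ≈ 7.42 years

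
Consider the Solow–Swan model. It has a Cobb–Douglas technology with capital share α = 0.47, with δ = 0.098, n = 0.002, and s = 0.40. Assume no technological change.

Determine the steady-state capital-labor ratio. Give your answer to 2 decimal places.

In steady state, investment equals break-even investment: s·k^α = (n + δ)·k.
Rearranging, k^(1−α) = s / (n + δ).
k^0.53 = 0.40 / (0.002 + 0.098) = 0.40 / 0.100 = 4.0000
k* = 4.0000^(1/0.53) ≈ 13.6761

k* = 13.68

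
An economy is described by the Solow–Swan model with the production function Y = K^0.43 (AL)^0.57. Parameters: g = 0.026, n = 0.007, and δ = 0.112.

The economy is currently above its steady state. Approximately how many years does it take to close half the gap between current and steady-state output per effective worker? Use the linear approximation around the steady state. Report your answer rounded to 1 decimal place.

half-life ≈ 8.4 years

Near the steady state the convergence rate is λ = (1 − α)(n + g + δ).
λ = (1 − 0.43) × 0.145 = 0.57 × 0.145 = 0.08265
Half-life = ln 2 / λ = 0.6931 / 0.08265 ≈ 8.39 years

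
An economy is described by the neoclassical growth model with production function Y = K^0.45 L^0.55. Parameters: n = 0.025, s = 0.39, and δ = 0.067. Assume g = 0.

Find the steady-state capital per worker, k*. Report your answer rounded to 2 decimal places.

In steady state, investment equals break-even investment: s·k^α = (n + δ)·k.
Rearranging, k^(1−α) = s / (n + δ).
k^0.55 = 0.39 / (0.025 + 0.067) = 0.39 / 0.092 = 4.2391
k* = 4.2391^(1/0.55) ≈ 13.8197

k* ≈ 13.82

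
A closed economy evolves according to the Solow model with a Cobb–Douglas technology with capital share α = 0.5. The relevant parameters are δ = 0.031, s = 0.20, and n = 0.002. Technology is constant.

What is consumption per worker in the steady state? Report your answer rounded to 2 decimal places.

Steady state requires s·f(k) = (n + δ)·k, i.e. s·k^α = (n + δ)·k.
Dividing both sides by k: k^(1−α) = s / (n + δ).
k^0.5 = 0.20 / (0.002 + 0.031) = 0.20 / 0.033 = 6.0606
k* = 6.0606^(1/0.5) ≈ 36.7309
y* = (k*)^α = 36.7309^0.5 ≈ 6.0606
c* = (1 − s)·y* = (1 − 0.20) × 6.0606 ≈ 4.8485

c* ≈ 4.85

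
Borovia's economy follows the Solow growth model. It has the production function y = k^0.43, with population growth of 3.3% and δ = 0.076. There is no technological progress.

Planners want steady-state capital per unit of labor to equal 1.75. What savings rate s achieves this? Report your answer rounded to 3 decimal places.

At the steady state, Δk = 0, so s·k^α = (n + δ)·k.
So s / (n + δ) = (k*)^(1−α) = 1.75^0.57 = 1.3757.
Therefore s = 1.3757 × (n + δ) = 1.3757 × 0.109 = 0.1500.

s ≈ 0.150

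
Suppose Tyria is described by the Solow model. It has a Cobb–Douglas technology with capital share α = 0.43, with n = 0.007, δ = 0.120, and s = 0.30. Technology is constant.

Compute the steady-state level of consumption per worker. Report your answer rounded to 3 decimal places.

c* = 1.339

In steady state, investment equals break-even investment: s·k^α = (n + δ)·k.
Rearranging, k^(1−α) = s / (n + δ).
k^0.57 = 0.30 / (0.007 + 0.120) = 0.30 / 0.127 = 2.3622
k* = 2.3622^(1/0.57) ≈ 4.5180
y* = (k*)^α = 4.5180^0.43 ≈ 1.9126
c* = (1 − s)·y* = (1 − 0.30) × 1.9126 ≈ 1.3388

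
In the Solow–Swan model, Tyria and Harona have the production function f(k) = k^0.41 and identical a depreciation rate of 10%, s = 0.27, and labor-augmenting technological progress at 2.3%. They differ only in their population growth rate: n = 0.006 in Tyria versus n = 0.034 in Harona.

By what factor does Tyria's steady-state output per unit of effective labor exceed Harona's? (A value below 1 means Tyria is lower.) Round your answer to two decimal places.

Steady-state y* = [s/(n + g + δ)]^(α/(1−α)), so the ratio is [ (s_T/(n + g + δ)_T) / (s_H/(n + g + δ)_H) ]^0.6949.
s_T/(n + g + δ)_T = 0.27/0.129 = 2.0930; s_H/(n + g + δ)_H = 0.27/0.157 = 1.7197.
Ratio = (2.0930/1.7197)^0.6949 = 1.2171^0.6949 ≈ 1.1463

y*_T / y*_H ≈ 1.15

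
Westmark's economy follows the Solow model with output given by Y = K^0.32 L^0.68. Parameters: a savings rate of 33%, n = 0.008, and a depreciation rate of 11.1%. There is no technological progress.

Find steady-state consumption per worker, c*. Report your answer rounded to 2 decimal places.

At the steady state, Δk = 0, so s·k^α = (n + δ)·k.
Rearranging, k^(1−α) = s / (n + δ).
k^0.68 = 0.33 / (0.008 + 0.111) = 0.33 / 0.119 = 2.7731
k* = 2.7731^(1/0.68) ≈ 4.4815
y* = (k*)^α = 4.4815^0.32 ≈ 1.6161
c* = (1 − s)·y* = (1 − 0.33) × 1.6161 ≈ 1.0828

c* ≈ 1.08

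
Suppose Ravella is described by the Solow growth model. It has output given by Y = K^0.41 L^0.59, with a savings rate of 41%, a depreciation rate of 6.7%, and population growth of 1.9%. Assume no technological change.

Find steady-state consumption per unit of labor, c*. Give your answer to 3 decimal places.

Steady state requires s·f(k) = (n + δ)·k, i.e. s·k^α = (n + δ)·k.
Dividing both sides by k: k^(1−α) = s / (n + δ).
k^0.59 = 0.41 / (0.019 + 0.067) = 0.41 / 0.086 = 4.7674
k* = 4.7674^(1/0.59) ≈ 14.1133
y* = (k*)^α = 14.1133^0.41 ≈ 2.9604
c* = (1 − s)·y* = (1 − 0.41) × 2.9604 ≈ 1.7466

c* = 1.747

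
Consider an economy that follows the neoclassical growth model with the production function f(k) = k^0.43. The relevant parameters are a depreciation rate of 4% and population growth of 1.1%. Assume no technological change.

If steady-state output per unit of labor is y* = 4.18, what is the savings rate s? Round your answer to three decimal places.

s ≈ 0.340

In steady state, investment equals break-even investment: s·k^α = (n + δ)·k.
Since y* = [s/(n + δ)]^(α/(1−α)), we have s/(n + δ) = (y*)^((1−α)/α) = 4.18^1.3256 = 6.6593.
Therefore s = 6.6593 × (n + δ) = 6.6593 × 0.051 = 0.3396.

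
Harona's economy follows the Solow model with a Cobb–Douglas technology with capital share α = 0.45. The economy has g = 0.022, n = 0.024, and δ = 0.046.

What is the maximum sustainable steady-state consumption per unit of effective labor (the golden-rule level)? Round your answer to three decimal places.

c_gold ≈ 2.016

At the golden rule, f'(k) = n + g + δ, so α·k^(α−1) = n + g + δ and k_gold = (α/(n + g + δ))^(1/(1−α)).
k_gold = (0.45/0.092)^(1/0.55) = 4.8913^1.8182 ≈ 17.9272
c_gold = f(k_gold) − (n + g + δ)·k_gold = 3.6651 − 0.092×17.9272 ≈ 2.0158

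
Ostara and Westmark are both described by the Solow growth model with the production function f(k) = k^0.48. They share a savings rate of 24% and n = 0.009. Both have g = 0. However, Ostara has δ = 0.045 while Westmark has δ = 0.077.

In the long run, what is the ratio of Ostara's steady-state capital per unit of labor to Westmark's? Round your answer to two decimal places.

Steady-state k* = [s/(n + δ)]^(1/(1−α)), so the ratio is [ (s_O/(n + δ)_O) / (s_W/(n + δ)_W) ]^1.9231.
s_O/(n + δ)_O = 0.24/0.054 = 4.4444; s_W/(n + δ)_W = 0.24/0.086 = 2.7907.
Ratio = (4.4444/2.7907)^1.9231 = 1.5926^1.9231 ≈ 2.4472

ratio ≈ 2.45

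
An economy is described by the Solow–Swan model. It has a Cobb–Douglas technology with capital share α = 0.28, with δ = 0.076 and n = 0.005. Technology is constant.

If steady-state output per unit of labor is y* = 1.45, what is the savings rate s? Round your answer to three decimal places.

s ≈ 0.211

In steady state, investment equals break-even investment: s·k^α = (n + δ)·k.
Since y* = [s/(n + δ)]^(α/(1−α)), we have s/(n + δ) = (y*)^((1−α)/α) = 1.45^2.5714 = 2.5998.
Therefore s = 2.5998 × (n + δ) = 2.5998 × 0.081 = 0.2106.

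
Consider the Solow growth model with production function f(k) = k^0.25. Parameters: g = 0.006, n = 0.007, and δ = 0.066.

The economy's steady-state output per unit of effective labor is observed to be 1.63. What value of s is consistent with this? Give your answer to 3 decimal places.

s ≈ 0.342

At the steady state, Δk = 0, so s·k^α = (n + g + δ)·k.
Since y* = [s/(n + g + δ)]^(α/(1−α)), we have s/(n + g + δ) = (y*)^((1−α)/α) = 1.63^3 = 4.3307.
Therefore s = 4.3307 × (n + g + δ) = 4.3307 × 0.079 = 0.3421.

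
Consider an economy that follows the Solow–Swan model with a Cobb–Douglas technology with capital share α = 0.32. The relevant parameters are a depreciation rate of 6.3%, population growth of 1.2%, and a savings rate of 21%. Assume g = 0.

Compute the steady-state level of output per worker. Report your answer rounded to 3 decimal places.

At the steady state, Δk = 0, so s·k^α = (n + δ)·k.
Dividing both sides by k: k^(1−α) = s / (n + δ).
k^0.68 = 0.21 / (0.012 + 0.063) = 0.21 / 0.075 = 2.8000
k* = 2.8000^(1/0.68) ≈ 4.5455
y* = (k*)^α = 4.5455^0.32 ≈ 1.6234

y* = 1.623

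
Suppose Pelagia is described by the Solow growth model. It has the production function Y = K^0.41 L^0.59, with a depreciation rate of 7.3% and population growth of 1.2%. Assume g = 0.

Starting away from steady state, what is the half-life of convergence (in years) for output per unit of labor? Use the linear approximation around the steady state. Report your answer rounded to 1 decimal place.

half-life ≈ 13.8 years

Near the steady state the convergence rate is λ = (1 − α)(n + δ).
λ = (1 − 0.41) × 0.085 = 0.59 × 0.085 = 0.05015
Half-life = ln 2 / λ = 0.6931 / 0.05015 ≈ 13.82 years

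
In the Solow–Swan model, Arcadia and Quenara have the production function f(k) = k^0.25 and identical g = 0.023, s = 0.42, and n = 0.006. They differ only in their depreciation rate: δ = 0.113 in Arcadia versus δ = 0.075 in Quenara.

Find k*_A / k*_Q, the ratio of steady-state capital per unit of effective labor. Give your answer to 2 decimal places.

Steady-state k* = [s/(n + g + δ)]^(1/(1−α)), so the ratio is [ (s_A/(n + g + δ)_A) / (s_Q/(n + g + δ)_Q) ]^1.3333.
s_A/(n + g + δ)_A = 0.42/0.142 = 2.9577; s_Q/(n + g + δ)_Q = 0.42/0.104 = 4.0385.
Ratio = (2.9577/4.0385)^1.3333 = 0.7324^1.3333 ≈ 0.6602

k*_A / k*_Q ≈ 0.66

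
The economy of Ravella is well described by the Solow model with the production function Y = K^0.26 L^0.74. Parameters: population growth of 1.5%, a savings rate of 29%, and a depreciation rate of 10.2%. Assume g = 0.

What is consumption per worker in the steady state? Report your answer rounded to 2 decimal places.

Steady state requires s·f(k) = (n + δ)·k, i.e. s·k^α = (n + δ)·k.
Dividing both sides by k: k^(1−α) = s / (n + δ).
k^0.74 = 0.29 / (0.015 + 0.102) = 0.29 / 0.117 = 2.4786
k* = 2.4786^(1/0.74) ≈ 3.4097
y* = (k*)^α = 3.4097^0.26 ≈ 1.3756
c* = (1 − s)·y* = (1 − 0.29) × 1.3756 ≈ 0.9767

c* ≈ 0.98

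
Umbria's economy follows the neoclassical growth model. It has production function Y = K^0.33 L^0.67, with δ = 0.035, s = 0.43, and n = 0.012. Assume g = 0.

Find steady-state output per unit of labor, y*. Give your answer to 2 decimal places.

In steady state, investment equals break-even investment: s·k^α = (n + δ)·k.
Dividing both sides by k: k^(1−α) = s / (n + δ).
k^0.67 = 0.43 / (0.012 + 0.035) = 0.43 / 0.047 = 9.1489
k* = 9.1489^(1/0.67) ≈ 27.2194
y* = (k*)^α = 27.2194^0.33 ≈ 2.9752

y* ≈ 2.98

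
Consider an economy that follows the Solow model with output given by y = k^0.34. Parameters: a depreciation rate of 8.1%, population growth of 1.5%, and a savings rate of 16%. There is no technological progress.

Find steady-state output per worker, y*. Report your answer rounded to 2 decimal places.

y* ≈ 1.30

At the steady state, Δk = 0, so s·k^α = (n + δ)·k.
Rearranging, k^(1−α) = s / (n + δ).
k^0.66 = 0.16 / (0.015 + 0.081) = 0.16 / 0.096 = 1.6667
k* = 1.6667^(1/0.66) ≈ 2.1684
y* = (k*)^α = 2.1684^0.34 ≈ 1.3010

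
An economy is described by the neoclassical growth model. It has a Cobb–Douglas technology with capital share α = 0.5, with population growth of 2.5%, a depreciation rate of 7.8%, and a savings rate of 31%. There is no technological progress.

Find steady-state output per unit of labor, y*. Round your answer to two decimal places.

In steady state, investment equals break-even investment: s·k^α = (n + δ)·k.
Rearranging, k^(1−α) = s / (n + δ).
k^0.5 = 0.31 / (0.025 + 0.078) = 0.31 / 0.103 = 3.0097
k* = 3.0097^(1/0.5) ≈ 9.0583
y* = (k*)^α = 9.0583^0.5 ≈ 3.0097

y* = 3.01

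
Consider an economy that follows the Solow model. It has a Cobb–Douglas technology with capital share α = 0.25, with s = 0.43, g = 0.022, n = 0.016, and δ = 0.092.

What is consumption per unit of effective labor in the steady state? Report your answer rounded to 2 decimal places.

c* ≈ 0.85

Steady state requires s·f(k) = (n + g + δ)·k, i.e. s·k^α = (n + g + δ)·k.
Rearranging, k^(1−α) = s / (n + g + δ).
k^0.75 = 0.43 / (0.016 + 0.022 + 0.092) = 0.43 / 0.130 = 3.3077
k* = 3.3077^(1/0.75) ≈ 4.9283
y* = (k*)^α = 4.9283^0.25 ≈ 1.4900
c* = (1 − s)·y* = (1 − 0.43) × 1.4900 ≈ 0.8493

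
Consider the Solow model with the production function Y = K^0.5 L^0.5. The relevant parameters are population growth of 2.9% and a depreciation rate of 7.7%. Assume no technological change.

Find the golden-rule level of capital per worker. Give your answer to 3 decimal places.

The golden rule sets f'(k) = n + δ, i.e. α·k^(α−1) = n + δ.
So k^(1−α) = α / (n + δ) = 0.5 / 0.106 = 4.7170.
k_gold = 4.7170^(1/0.5) ≈ 22.2501

k_gold ≈ 22.250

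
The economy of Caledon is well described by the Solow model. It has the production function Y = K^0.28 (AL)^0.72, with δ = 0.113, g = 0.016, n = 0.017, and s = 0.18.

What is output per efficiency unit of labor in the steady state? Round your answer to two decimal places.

y* = 1.08

At the steady state, Δk = 0, so s·k^α = (n + g + δ)·k.
Rearranging, k^(1−α) = s / (n + g + δ).
k^0.72 = 0.18 / (0.017 + 0.016 + 0.113) = 0.18 / 0.146 = 1.2329
k* = 1.2329^(1/0.72) ≈ 1.3375
y* = (k*)^α = 1.3375^0.28 ≈ 1.0848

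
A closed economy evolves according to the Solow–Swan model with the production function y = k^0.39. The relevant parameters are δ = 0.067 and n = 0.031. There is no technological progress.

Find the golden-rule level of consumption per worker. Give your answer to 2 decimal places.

c_gold ≈ 1.48

At the golden rule, f'(k) = n + δ, so α·k^(α−1) = n + δ and k_gold = (α/(n + δ))^(1/(1−α)).
k_gold = (0.39/0.098)^(1/0.61) = 3.9796^1.6393 ≈ 9.6231
c_gold = f(k_gold) − (n + δ)·k_gold = 2.4182 − 0.098×9.6231 ≈ 1.4751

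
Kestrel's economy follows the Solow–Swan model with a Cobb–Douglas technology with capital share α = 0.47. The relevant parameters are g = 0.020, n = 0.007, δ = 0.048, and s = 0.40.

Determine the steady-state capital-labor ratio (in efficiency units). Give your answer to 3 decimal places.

In steady state, investment equals break-even investment: s·k^α = (n + g + δ)·k.
Rearranging, k^(1−α) = s / (n + g + δ).
k^0.53 = 0.40 / (0.007 + 0.020 + 0.048) = 0.40 / 0.075 = 5.3333
k* = 5.3333^(1/0.53) ≈ 23.5337

k* = 23.534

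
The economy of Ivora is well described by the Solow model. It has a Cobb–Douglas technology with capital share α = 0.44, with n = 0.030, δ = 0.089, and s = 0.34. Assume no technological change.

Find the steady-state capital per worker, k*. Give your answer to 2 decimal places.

In steady state, investment equals break-even investment: s·k^α = (n + δ)·k.
Dividing both sides by k: k^(1−α) = s / (n + δ).
k^0.56 = 0.34 / (0.030 + 0.089) = 0.34 / 0.119 = 2.8571
k* = 2.8571^(1/0.56) ≈ 6.5186

k* ≈ 6.52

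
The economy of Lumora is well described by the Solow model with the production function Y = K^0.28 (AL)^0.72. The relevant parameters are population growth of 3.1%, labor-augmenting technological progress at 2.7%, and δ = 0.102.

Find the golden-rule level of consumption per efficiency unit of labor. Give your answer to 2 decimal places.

At the golden rule, f'(k) = n + g + δ, so α·k^(α−1) = n + g + δ and k_gold = (α/(n + g + δ))^(1/(1−α)).
k_gold = (0.28/0.160)^(1/0.72) = 1.7500^1.3889 ≈ 2.1755
c_gold = f(k_gold) − (n + g + δ)·k_gold = 1.2431 − 0.160×2.1755 ≈ 0.8950

c_gold ≈ 0.90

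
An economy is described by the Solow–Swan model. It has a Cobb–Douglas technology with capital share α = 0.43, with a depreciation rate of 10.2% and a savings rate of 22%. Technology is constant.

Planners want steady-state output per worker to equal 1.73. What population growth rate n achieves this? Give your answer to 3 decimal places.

Steady state requires s·f(k) = (n + δ)·k, i.e. s·k^α = (n + δ)·k.
Since y* = [s/(n + δ)]^(α/(1−α)), we have s/(n + δ) = (y*)^((1−α)/α) = 1.73^1.3256 = 2.0680.
Therefore n + δ = s / 2.0680 = 0.22 / 2.0680 = 0.1064, so n = 0.1064 − 0.102 = 0.0044.

n ≈ 0.004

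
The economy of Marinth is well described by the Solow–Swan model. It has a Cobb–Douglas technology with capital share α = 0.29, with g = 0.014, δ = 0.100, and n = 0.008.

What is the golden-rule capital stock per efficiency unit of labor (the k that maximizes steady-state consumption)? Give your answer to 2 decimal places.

k_gold ≈ 3.39

The golden rule sets f'(k) = n + g + δ, i.e. α·k^(α−1) = n + g + δ.
So k^(1−α) = α / (n + g + δ) = 0.29 / 0.122 = 2.3770.
k_gold = 2.3770^(1/0.71) ≈ 3.3855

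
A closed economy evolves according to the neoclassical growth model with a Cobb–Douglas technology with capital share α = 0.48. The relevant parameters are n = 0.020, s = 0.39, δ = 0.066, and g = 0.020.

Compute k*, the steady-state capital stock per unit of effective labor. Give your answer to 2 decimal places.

k* = 12.25

At the steady state, Δk = 0, so s·k^α = (n + g + δ)·k.
Rearranging, k^(1−α) = s / (n + g + δ).
k^0.52 = 0.39 / (0.020 + 0.020 + 0.066) = 0.39 / 0.106 = 3.6792
k* = 3.6792^(1/0.52) ≈ 12.2458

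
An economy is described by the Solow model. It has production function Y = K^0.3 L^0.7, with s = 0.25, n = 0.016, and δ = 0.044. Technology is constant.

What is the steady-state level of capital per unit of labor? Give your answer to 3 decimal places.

k* ≈ 7.681

At the steady state, Δk = 0, so s·k^α = (n + δ)·k.
Rearranging, k^(1−α) = s / (n + δ).
k^0.7 = 0.25 / (0.016 + 0.044) = 0.25 / 0.060 = 4.1667
k* = 4.1667^(1/0.7) ≈ 7.6810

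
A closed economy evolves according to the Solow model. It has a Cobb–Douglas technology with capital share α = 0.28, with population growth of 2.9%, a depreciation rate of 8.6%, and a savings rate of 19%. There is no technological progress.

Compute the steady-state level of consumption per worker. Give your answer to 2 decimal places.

At the steady state, Δk = 0, so s·k^α = (n + δ)·k.
Rearranging, k^(1−α) = s / (n + δ).
k^0.72 = 0.19 / (0.029 + 0.086) = 0.19 / 0.115 = 1.6522
k* = 1.6522^(1/0.72) ≈ 2.0085
y* = (k*)^α = 2.0085^0.28 ≈ 1.2156
c* = (1 − s)·y* = (1 − 0.19) × 1.2156 ≈ 0.9846

c* = 0.98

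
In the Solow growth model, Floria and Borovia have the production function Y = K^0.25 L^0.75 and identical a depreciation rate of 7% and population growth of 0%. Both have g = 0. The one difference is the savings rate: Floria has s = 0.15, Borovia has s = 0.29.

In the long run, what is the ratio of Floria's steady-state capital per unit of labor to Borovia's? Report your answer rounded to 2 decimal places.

k*_F / k*_B ≈ 0.42

Steady-state k* = [s/(n + δ)]^(1/(1−α)), so the ratio is [ (s_F/(n + δ)_F) / (s_B/(n + δ)_B) ]^1.3333.
s_F/(n + δ)_F = 0.15/0.070 = 2.1429; s_B/(n + δ)_B = 0.29/0.070 = 4.1429.
Ratio = (2.1429/4.1429)^1.3333 = 0.5172^1.3333 ≈ 0.4152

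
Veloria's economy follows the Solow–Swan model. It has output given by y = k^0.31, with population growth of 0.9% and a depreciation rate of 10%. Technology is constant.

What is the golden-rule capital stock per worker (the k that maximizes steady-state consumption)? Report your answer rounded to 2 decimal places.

The golden rule sets f'(k) = n + δ, i.e. α·k^(α−1) = n + δ.
So k^(1−α) = α / (n + δ) = 0.31 / 0.109 = 2.8440.
k_gold = 2.8440^(1/0.69) ≈ 4.5485

k_gold ≈ 4.55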